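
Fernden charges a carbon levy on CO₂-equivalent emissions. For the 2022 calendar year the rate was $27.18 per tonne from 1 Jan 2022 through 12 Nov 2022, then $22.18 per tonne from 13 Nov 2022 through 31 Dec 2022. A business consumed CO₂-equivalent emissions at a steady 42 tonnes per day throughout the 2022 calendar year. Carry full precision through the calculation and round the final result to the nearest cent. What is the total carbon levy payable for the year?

1 Jan – 12 Nov 2022: 316 days × 42 tonnes/day = 13,272 tonnes at $27.18/tonne → $360,732.96
13 Nov – 31 Dec 2022: 49 days × 42 tonnes/day = 2,058 tonnes at $22.18/tonne → $45,646.44

$406,379.40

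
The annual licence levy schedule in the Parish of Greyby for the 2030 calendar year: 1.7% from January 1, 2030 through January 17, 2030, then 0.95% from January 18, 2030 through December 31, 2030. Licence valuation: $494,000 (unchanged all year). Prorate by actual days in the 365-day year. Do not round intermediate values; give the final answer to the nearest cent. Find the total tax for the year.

$4,865.56

January 1 – January 17, 2030: 17 days at 1.7% → $494,000 × 1.7% × 17/365 = $391.1397
January 18 – December 31, 2030: 348 days at 0.95% → $494,000 × 0.95% × 348/365 = $4,474.4219
Total = $4,865.5616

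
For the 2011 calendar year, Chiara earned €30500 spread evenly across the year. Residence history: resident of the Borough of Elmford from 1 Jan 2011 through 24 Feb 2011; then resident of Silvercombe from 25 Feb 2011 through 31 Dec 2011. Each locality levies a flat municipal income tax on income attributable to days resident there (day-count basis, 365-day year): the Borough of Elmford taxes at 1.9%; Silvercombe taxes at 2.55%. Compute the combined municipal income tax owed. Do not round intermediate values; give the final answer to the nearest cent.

The Borough of Elmford, 1 Jan – 24 Feb 2011: 55 days → €30500 × 1.9% × 55/365 = €87.3219
Silvercombe, 25 Feb – 31 Dec 2011: 310 days → €30500 × 2.55% × 310/365 = €660.5548
Total = €747.8767

€747.88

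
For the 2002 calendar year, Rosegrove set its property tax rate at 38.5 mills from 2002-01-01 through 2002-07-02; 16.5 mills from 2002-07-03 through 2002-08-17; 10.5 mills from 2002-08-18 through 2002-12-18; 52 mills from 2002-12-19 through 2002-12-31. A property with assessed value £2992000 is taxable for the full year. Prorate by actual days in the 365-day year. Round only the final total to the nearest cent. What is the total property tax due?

£80103.63

2002-01-01 to 2002-07-02: 183 days at 38.5 mills → £2992000 × 3.85% × 183/365 = £57753.7973
2002-07-03 to 2002-08-17: 46 days at 16.5 mills → £2992000 × 1.65% × 46/365 = £6221.7205
2002-08-18 to 2002-12-18: 123 days at 10.5 mills → £2992000 × 1.05% × 123/365 = £10586.7616
2002-12-19 to 2002-12-31: 13 days at 52 mills → £2992000 × 5.2% × 13/365 = £5541.3479
Total = £80103.6274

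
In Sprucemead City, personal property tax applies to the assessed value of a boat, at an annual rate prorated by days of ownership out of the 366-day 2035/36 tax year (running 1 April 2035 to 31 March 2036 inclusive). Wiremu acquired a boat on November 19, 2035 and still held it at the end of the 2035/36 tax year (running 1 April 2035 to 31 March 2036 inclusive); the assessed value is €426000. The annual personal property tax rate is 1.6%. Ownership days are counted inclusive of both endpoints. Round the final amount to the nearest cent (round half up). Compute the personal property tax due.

Days held (November 19, 2035 – March 31, 2036): 134 out of 366
Tax = €426000 × 1.6% × 134/366 = €2495.4754

€2495.48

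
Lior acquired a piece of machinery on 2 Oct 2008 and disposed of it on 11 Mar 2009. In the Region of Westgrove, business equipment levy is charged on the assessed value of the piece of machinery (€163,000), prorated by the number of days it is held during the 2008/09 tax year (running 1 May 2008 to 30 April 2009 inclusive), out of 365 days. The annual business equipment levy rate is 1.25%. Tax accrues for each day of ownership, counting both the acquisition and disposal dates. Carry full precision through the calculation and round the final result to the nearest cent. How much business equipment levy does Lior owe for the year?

€898.73

Days held (2 Oct 2008 – 11 Mar 2009): 161 out of 365
Tax = €163,000 × 1.25% × 161/365 = €898.7329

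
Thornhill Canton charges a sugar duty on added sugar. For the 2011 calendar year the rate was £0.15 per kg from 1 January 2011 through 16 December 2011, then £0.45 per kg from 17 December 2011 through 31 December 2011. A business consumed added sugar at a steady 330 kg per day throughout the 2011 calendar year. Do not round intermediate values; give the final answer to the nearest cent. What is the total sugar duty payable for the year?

£19,552.50

1 January – 16 December 2011: 350 days × 330 kg/day = 115,500 kg at £0.15/kg → £17,325.00
17 December – 31 December 2011: 15 days × 330 kg/day = 4,950 kg at £0.45/kg → £2,227.50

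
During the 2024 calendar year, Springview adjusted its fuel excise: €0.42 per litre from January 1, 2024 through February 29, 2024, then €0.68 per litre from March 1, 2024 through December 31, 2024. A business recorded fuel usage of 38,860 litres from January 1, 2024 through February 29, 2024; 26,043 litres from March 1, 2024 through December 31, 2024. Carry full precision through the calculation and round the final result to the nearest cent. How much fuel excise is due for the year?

€34030.44

January 1 – February 29, 2024: 38,860 litres at €0.42/litre → €16321.20
March 1 – December 31, 2024: 26,043 litres at €0.68/litre → €17709.24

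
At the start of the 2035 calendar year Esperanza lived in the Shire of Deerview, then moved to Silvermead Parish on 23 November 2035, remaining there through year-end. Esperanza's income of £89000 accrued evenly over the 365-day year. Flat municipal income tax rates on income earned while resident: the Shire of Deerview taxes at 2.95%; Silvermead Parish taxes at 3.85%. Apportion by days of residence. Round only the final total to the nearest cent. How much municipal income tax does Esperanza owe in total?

£2711.09

The Shire of Deerview, 1 January – 22 November 2035: 326 days → £89000 × 2.95% × 326/365 = £2344.9671
Silvermead Parish, 23 November – 31 December 2035: 39 days → £89000 × 3.85% × 39/365 = £366.1192
Total = £2711.0863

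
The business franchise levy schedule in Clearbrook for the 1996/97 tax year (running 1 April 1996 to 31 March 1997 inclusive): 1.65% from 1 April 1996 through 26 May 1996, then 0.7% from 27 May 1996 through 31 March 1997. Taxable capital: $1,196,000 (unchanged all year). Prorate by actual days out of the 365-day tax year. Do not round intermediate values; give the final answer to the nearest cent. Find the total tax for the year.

$10,115.21

1 April – 26 May 1996: 56 days at 1.65% → $1,196,000 × 1.65% × 56/365 = $3,027.6822
27 May 1996 – 31 March 1997: 309 days at 0.7% → $1,196,000 × 0.7% × 309/365 = $7,087.5288
Total = $10,115.2110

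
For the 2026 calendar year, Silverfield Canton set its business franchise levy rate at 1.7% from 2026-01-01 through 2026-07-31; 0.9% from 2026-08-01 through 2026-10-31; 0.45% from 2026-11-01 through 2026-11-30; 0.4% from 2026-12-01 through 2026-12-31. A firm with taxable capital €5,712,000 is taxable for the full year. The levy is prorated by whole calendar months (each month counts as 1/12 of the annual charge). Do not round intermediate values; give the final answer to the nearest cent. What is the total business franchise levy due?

€73,542.00

2026-01-01 to 2026-07-31: 7 months at 1.7% → €5,712,000 × 1.7% × 7/12 = €56,644.0000
2026-08-01 to 2026-10-31: 3 months at 0.9% → €5,712,000 × 0.9% × 3/12 = €12,852.0000
2026-11-01 to 2026-11-30: 1 month at 0.45% → €5,712,000 × 0.45% × 1/12 = €2,142.0000
2026-12-01 to 2026-12-31: 1 month at 0.4% → €5,712,000 × 0.4% × 1/12 = €1,904.0000
Total = €73,542.0000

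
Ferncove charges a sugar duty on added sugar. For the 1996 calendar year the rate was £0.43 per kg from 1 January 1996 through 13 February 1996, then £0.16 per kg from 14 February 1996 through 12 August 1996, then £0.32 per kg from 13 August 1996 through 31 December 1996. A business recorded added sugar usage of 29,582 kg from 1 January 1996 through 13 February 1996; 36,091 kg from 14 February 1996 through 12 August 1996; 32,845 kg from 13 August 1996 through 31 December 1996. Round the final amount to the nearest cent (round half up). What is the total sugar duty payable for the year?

1 January – 13 February 1996: 29,582 kg at £0.43/kg → £12,720.26
14 February – 12 August 1996: 36,091 kg at £0.16/kg → £5,774.56
13 August – 31 December 1996: 32,845 kg at £0.32/kg → £10,510.40

£29,005.22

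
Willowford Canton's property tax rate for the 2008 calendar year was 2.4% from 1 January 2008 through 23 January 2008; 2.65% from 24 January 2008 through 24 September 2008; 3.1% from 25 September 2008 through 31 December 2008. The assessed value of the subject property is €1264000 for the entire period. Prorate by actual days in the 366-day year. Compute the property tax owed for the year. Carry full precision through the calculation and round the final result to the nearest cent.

€34820.44

1 January – 23 January 2008: 23 days at 2.4% → €1264000 × 2.4% × 23/366 = €1906.3607
24 January – 24 September 2008: 245 days at 2.65% → €1264000 × 2.65% × 245/366 = €22422.1858
25 September – 31 December 2008: 98 days at 3.1% → €1264000 × 3.1% × 98/366 = €10491.8907
Total = €34820.4372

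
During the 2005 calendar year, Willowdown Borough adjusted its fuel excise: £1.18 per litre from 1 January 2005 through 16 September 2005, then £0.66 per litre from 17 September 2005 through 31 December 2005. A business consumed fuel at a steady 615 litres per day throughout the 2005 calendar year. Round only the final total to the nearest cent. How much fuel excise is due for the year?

1 January – 16 September 2005: 259 days × 615 litres/day = 159,285 litres at £1.18/litre → £187,956.30
17 September – 31 December 2005: 106 days × 615 litres/day = 65,190 litres at £0.66/litre → £43,025.40

£230,981.70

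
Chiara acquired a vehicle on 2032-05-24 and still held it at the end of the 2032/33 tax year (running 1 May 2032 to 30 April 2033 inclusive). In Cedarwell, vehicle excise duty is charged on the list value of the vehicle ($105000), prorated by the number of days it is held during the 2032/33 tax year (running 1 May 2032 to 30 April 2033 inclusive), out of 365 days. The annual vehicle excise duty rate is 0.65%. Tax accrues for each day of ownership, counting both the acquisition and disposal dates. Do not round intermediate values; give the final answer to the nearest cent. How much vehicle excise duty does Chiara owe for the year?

$639.49

Days held (2032-05-24 to 2033-04-30): 342 out of 365
Tax = $105000 × 0.65% × 342/365 = $639.4932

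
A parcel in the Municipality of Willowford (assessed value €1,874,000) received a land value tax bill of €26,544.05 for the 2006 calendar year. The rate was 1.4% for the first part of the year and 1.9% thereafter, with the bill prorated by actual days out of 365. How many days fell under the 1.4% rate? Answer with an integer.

Let d = days at the first rate; then 365 − d days at the second rate.
€1,874,000 × [1.4%·d + 1.9%·(365−d)] / 365 = €26,544.05
Solving gives d = 353, so the new rate took effect on December 20, 2006.

353 days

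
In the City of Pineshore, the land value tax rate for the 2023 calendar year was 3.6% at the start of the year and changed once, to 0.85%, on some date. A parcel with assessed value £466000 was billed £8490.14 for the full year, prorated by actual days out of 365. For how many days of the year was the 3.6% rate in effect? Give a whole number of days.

Let d = days at the first rate; then 365 − d days at the second rate.
£466000 × [3.6%·d + 0.85%·(365−d)] / 365 = £8490.14
Solving gives d = 129, so the new rate took effect on 10 May 2023.

129 days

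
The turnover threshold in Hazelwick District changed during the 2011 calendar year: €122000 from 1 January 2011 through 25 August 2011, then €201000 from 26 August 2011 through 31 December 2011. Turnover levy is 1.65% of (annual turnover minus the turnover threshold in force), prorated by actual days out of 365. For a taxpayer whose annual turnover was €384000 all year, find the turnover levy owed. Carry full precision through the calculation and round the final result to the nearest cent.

€3865.88

1 January – 25 August 2011: 237 days, exemption €122000 → (€384000 − €122000) × 1.65% × 237/365 = €2806.9890
26 August – 31 December 2011: 128 days, exemption €201000 → (€384000 − €201000) × 1.65% × 128/365 = €1058.8932
Total = €3865.8822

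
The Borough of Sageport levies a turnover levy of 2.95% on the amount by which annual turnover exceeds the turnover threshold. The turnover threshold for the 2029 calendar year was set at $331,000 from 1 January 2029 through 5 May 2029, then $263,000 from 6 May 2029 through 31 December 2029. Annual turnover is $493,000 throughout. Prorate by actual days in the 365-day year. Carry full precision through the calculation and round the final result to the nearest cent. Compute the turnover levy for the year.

$6,098.01

1 January – 5 May 2029: 125 days, exemption $331,000 → ($493,000 − $331,000) × 2.95% × 125/365 = $1,636.6438
6 May – 31 December 2029: 240 days, exemption $263,000 → ($493,000 − $263,000) × 2.95% × 240/365 = $4,461.3699
Total = $6,098.0137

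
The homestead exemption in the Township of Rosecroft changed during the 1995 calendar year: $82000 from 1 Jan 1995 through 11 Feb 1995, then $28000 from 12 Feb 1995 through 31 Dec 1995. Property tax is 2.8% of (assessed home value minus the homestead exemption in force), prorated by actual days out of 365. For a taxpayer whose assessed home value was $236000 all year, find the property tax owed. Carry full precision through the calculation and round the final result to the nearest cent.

1 Jan – 11 Feb 1995: 42 days, exemption $82000 → ($236000 − $82000) × 2.8% × 42/365 = $496.1753
12 Feb – 31 Dec 1995: 323 days, exemption $28000 → ($236000 − $28000) × 2.8% × 323/365 = $5153.8411
Total = $5650.0164

$5650.02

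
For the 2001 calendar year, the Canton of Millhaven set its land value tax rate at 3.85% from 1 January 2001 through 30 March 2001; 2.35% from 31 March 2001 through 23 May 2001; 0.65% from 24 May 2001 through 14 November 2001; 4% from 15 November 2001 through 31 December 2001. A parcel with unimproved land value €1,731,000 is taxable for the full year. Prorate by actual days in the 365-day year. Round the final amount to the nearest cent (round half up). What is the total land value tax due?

1 January – 30 March 2001: 89 days at 3.85% → €1,731,000 × 3.85% × 89/365 = €16,250.0589
31 March – 23 May 2001: 54 days at 2.35% → €1,731,000 × 2.35% × 54/365 = €6,018.1890
24 May – 14 November 2001: 175 days at 0.65% → €1,731,000 × 0.65% × 175/365 = €5,394.5548
15 November – 31 December 2001: 47 days at 4% → €1,731,000 × 4% × 47/365 = €8,915.8356
Total = €36,578.6384

€36,578.64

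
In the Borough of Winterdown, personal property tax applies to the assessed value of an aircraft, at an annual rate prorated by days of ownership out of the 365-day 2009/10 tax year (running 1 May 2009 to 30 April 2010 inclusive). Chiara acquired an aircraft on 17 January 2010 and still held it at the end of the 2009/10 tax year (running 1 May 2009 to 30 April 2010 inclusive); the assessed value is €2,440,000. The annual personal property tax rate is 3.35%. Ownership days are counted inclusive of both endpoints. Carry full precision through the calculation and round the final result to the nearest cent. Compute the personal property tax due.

Days held (17 January – 30 April 2010): 104 out of 365
Tax = €2,440,000 × 3.35% × 104/365 = €23,290.3014

€23,290.30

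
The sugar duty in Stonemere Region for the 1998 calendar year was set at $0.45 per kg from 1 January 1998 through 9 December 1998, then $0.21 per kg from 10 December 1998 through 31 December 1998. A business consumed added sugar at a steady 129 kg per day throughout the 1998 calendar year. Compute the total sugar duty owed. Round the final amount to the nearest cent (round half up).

1 January – 9 December 1998: 343 days × 129 kg/day = 44,247 kg at $0.45/kg → $19,911.15
10 December – 31 December 1998: 22 days × 129 kg/day = 2,838 kg at $0.21/kg → $595.98

$20,507.13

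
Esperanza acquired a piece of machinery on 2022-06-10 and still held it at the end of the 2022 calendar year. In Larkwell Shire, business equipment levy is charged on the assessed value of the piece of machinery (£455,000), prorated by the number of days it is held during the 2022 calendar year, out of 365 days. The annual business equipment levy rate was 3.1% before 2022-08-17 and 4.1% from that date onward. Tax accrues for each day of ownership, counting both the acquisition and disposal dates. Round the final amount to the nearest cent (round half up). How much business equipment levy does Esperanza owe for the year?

2022-06-10 to 2022-08-16: 68 days at 3.1% → £455,000 × 3.1% × 68/365 = £2,627.7808
2022-08-17 to 2022-12-31: 137 days at 4.1% → £455,000 × 4.1% × 137/365 = £7,002.0137
Total = £9,629.7945

£9,629.79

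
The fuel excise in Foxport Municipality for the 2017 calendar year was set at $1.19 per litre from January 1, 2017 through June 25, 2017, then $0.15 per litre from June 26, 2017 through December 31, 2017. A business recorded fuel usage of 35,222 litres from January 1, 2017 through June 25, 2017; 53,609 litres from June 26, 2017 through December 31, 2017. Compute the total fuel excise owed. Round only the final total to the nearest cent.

January 1 – June 25, 2017: 35,222 litres at $1.19/litre → $41,914.18
June 26 – December 31, 2017: 53,609 litres at $0.15/litre → $8,041.35

$49,955.53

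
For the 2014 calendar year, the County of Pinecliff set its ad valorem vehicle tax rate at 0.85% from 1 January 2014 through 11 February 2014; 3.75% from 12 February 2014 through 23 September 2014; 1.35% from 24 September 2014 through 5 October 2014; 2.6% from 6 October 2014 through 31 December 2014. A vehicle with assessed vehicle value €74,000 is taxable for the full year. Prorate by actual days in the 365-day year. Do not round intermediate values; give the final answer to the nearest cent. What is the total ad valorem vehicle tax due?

€2,266.83

1 January – 11 February 2014: 42 days at 0.85% → €74,000 × 0.85% × 42/365 = €72.3781
12 February – 23 September 2014: 224 days at 3.75% → €74,000 × 3.75% × 224/365 = €1,703.0137
24 September – 5 October 2014: 12 days at 1.35% → €74,000 × 1.35% × 12/365 = €32.8438
6 October – 31 December 2014: 87 days at 2.6% → €74,000 × 2.6% × 87/365 = €458.5973
Total = €2,266.8329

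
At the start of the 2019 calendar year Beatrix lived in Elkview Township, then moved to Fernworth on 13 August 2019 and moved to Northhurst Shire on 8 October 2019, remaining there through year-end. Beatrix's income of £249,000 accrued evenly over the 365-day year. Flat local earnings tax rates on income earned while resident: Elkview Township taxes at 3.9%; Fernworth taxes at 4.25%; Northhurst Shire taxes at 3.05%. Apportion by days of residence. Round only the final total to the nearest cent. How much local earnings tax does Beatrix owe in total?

£9,351.83

Elkview Township, 1 January – 12 August 2019: 224 days → £249,000 × 3.9% × 224/365 = £5,959.6274
Fernworth, 13 August – 7 October 2019: 56 days → £249,000 × 4.25% × 56/365 = £1,623.6164
Northhurst Shire, 8 October – 31 December 2019: 85 days → £249,000 × 3.05% × 85/365 = £1,768.5822
Total = £9,351.8260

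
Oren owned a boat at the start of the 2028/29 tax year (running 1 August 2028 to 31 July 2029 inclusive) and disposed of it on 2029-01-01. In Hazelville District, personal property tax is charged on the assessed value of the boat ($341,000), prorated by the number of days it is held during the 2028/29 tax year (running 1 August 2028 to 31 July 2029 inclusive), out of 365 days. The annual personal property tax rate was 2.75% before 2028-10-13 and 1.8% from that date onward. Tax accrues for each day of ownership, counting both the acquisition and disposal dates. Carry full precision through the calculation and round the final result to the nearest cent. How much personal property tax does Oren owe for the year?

2028-08-01 to 2028-10-12: 73 days at 2.75% → $341,000 × 2.75% × 73/365 = $1,875.5000
2028-10-13 to 2029-01-01: 81 days at 1.8% → $341,000 × 1.8% × 81/365 = $1,362.1315
Total = $3,237.6315

$3,237.63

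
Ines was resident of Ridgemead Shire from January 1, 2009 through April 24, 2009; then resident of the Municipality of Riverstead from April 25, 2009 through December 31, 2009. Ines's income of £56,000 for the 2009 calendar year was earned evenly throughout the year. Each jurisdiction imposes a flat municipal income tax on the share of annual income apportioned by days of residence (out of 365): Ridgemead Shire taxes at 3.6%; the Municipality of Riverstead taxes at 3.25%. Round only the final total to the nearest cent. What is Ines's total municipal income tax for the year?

Ridgemead Shire, January 1 – April 24, 2009: 114 days → £56,000 × 3.6% × 114/365 = £629.6548
The Municipality of Riverstead, April 25 – December 31, 2009: 251 days → £56,000 × 3.25% × 251/365 = £1,251.5616
Total = £1,881.2164

£1,881.22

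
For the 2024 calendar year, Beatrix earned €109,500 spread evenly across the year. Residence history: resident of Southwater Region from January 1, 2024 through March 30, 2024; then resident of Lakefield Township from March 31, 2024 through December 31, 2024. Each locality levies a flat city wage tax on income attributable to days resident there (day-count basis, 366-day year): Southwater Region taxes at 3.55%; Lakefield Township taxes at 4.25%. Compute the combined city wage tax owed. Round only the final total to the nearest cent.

Southwater Region, January 1 – March 30, 2024: 90 days → €109,500 × 3.55% × 90/366 = €955.8811
Lakefield Township, March 31 – December 31, 2024: 276 days → €109,500 × 4.25% × 276/366 = €3,509.3852
Total = €4,465.2664

€4,465.27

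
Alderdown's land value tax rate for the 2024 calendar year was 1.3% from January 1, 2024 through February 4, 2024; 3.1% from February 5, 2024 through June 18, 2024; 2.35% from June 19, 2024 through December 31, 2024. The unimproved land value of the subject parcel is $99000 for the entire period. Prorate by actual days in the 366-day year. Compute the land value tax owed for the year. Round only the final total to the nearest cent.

January 1 – February 4, 2024: 35 days at 1.3% → $99000 × 1.3% × 35/366 = $123.0738
February 5 – June 18, 2024: 135 days at 3.1% → $99000 × 3.1% × 135/366 = $1132.0082
June 19 – December 31, 2024: 196 days at 2.35% → $99000 × 2.35% × 196/366 = $1245.8852
Total = $2500.9672

$2500.97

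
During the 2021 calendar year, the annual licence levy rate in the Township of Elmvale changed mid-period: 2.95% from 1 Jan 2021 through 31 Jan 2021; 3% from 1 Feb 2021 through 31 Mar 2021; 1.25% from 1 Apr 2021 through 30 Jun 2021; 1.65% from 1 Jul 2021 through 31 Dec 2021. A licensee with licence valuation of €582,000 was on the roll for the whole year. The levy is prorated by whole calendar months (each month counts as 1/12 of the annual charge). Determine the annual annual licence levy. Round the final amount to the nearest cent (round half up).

1 Jan – 31 Jan 2021: 1 month at 2.95% → €582,000 × 2.95% × 1/12 = €1,430.7500
1 Feb – 31 Mar 2021: 2 months at 3% → €582,000 × 3% × 2/12 = €2,910.0000
1 Apr – 30 Jun 2021: 3 months at 1.25% → €582,000 × 1.25% × 3/12 = €1,818.7500
1 Jul – 31 Dec 2021: 6 months at 1.65% → €582,000 × 1.65% × 6/12 = €4,801.5000
Total = €10,961.0000

€10,961.00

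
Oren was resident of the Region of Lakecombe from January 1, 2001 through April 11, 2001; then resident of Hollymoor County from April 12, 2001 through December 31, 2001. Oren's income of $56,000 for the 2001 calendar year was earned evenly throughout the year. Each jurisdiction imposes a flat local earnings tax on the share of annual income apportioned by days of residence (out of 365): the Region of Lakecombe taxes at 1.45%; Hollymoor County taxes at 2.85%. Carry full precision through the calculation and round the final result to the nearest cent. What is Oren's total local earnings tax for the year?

$1,379.06

The Region of Lakecombe, January 1 – April 11, 2001: 101 days → $56,000 × 1.45% × 101/365 = $224.6904
Hollymoor County, April 12 – December 31, 2001: 264 days → $56,000 × 2.85% × 264/365 = $1,154.3671
Total = $1,379.0575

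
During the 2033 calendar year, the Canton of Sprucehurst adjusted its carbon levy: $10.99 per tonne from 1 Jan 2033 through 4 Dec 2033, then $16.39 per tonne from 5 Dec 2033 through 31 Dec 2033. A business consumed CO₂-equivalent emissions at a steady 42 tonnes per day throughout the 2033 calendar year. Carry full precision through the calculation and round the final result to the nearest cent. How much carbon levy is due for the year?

1 Jan – 4 Dec 2033: 338 days × 42 tonnes/day = 14,196 tonnes at $10.99/tonne → $156,014.04
5 Dec – 31 Dec 2033: 27 days × 42 tonnes/day = 1,134 tonnes at $16.39/tonne → $18,586.26

$174,600.30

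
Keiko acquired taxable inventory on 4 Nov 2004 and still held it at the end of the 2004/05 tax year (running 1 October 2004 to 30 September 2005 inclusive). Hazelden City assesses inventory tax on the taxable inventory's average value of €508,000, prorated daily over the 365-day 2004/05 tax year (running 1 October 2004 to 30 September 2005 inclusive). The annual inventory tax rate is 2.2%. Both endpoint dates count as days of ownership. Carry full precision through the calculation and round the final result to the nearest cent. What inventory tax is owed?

€10,134.95

Days held (4 Nov 2004 – 30 Sep 2005): 331 out of 365
Tax = €508,000 × 2.2% × 331/365 = €10,134.9479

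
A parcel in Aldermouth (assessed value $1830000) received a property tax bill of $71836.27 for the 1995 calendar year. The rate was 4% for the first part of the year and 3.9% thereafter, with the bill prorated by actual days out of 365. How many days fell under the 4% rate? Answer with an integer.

Let d = days at the first rate; then 365 − d days at the second rate.
$1830000 × [4%·d + 3.9%·(365−d)] / 365 = $71836.27
Solving gives d = 93, so the new rate took effect on 4 April 1995.

93 days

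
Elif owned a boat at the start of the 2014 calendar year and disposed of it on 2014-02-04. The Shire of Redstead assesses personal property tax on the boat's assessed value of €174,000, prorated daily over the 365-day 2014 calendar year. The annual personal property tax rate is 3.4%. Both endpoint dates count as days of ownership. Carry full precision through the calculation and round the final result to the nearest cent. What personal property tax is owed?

€567.29

Days held (2014-01-01 to 2014-02-04): 35 out of 365
Tax = €174,000 × 3.4% × 35/365 = €567.2877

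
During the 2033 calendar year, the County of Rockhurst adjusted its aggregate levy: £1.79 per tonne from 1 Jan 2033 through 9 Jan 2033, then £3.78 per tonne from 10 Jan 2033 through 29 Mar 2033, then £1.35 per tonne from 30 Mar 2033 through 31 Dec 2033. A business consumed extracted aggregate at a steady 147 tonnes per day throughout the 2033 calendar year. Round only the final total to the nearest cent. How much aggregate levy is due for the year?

£101,235.96

1 Jan – 9 Jan 2033: 9 days × 147 tonnes/day = 1,323 tonnes at £1.79/tonne → £2,368.17
10 Jan – 29 Mar 2033: 79 days × 147 tonnes/day = 11,613 tonnes at £3.78/tonne → £43,897.14
30 Mar – 31 Dec 2033: 277 days × 147 tonnes/day = 40,719 tonnes at £1.35/tonne → £54,970.65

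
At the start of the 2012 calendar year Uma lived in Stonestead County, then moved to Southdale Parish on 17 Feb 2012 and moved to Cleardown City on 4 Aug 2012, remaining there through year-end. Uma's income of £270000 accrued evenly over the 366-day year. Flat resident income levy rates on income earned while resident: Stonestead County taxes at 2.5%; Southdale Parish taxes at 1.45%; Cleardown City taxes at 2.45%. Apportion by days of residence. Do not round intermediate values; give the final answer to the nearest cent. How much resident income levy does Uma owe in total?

Stonestead County, 1 Jan – 16 Feb 2012: 47 days → £270000 × 2.5% × 47/366 = £866.8033
Southdale Parish, 17 Feb – 3 Aug 2012: 169 days → £270000 × 1.45% × 169/366 = £1807.7459
Cleardown City, 4 Aug – 31 Dec 2012: 150 days → £270000 × 2.45% × 150/366 = £2711.0656
Total = £5385.6148

£5385.61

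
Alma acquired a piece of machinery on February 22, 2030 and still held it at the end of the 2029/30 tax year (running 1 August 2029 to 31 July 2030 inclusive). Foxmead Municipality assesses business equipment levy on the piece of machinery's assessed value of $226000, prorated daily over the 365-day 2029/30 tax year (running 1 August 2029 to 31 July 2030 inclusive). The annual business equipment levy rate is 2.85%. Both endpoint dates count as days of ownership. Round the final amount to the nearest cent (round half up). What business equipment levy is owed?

$2823.45

Days held (February 22 – July 31, 2030): 160 out of 365
Tax = $226000 × 2.85% × 160/365 = $2823.4521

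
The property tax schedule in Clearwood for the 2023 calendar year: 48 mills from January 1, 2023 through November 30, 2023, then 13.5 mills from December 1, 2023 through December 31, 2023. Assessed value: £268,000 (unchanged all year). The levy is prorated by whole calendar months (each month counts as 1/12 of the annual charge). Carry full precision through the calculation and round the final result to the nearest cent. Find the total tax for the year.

£12,093.50

January 1 – November 30, 2023: 11 months at 48 mills → £268,000 × 4.8% × 11/12 = £11,792.0000
December 1 – December 31, 2023: 1 month at 13.5 mills → £268,000 × 1.35% × 1/12 = £301.5000
Total = £12,093.5000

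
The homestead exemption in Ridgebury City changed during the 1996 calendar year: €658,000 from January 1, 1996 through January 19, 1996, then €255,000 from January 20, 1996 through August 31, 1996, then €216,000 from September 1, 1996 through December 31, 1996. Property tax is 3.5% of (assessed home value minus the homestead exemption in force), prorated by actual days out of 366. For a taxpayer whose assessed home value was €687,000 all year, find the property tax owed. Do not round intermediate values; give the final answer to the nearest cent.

January 1 – January 19, 1996: 19 days, exemption €658,000 → (€687,000 − €658,000) × 3.5% × 19/366 = €52.6913
January 20 – August 31, 1996: 225 days, exemption €255,000 → (€687,000 − €255,000) × 3.5% × 225/366 = €9,295.0820
September 1 – December 31, 1996: 122 days, exemption €216,000 → (€687,000 − €216,000) × 3.5% × 122/366 = €5,495.0000
Total = €14,842.7732

€14,842.77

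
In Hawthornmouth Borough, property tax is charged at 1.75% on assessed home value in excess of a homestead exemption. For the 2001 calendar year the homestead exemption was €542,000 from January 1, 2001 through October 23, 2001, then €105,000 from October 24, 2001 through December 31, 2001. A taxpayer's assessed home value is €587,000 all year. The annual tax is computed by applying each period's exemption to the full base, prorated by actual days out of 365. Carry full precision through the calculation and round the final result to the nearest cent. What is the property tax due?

€2,233.19

January 1 – October 23, 2001: 296 days, exemption €542,000 → (€587,000 − €542,000) × 1.75% × 296/365 = €638.6301
October 24 – December 31, 2001: 69 days, exemption €105,000 → (€587,000 − €105,000) × 1.75% × 69/365 = €1,594.5616
Total = €2,233.1918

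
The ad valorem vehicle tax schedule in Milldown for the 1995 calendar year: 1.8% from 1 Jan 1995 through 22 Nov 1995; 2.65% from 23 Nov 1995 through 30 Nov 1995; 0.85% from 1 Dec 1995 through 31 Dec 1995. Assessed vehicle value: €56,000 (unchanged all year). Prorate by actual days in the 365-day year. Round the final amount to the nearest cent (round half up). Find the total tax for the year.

1 Jan – 22 Nov 1995: 326 days at 1.8% → €56,000 × 1.8% × 326/365 = €900.2959
23 Nov – 30 Nov 1995: 8 days at 2.65% → €56,000 × 2.65% × 8/365 = €32.5260
1 Dec – 31 Dec 1995: 31 days at 0.85% → €56,000 × 0.85% × 31/365 = €40.4274
Total = €973.2493

€973.25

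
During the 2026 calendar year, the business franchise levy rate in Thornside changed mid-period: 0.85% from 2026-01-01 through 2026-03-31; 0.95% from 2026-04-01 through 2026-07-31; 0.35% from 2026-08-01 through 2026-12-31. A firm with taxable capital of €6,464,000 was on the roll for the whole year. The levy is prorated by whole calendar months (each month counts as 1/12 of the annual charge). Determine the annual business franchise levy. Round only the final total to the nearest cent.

€43,632.00

2026-01-01 to 2026-03-31: 3 months at 0.85% → €6,464,000 × 0.85% × 3/12 = €13,736.0000
2026-04-01 to 2026-07-31: 4 months at 0.95% → €6,464,000 × 0.95% × 4/12 = €20,469.3333
2026-08-01 to 2026-12-31: 5 months at 0.35% → €6,464,000 × 0.35% × 5/12 = €9,426.6667
Total = €43,632.0000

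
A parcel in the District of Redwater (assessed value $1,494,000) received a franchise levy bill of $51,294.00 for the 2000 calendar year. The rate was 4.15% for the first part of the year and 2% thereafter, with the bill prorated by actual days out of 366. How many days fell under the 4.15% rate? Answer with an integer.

Let d = days at the first rate; then 366 − d days at the second rate.
$1,494,000 × [4.15%·d + 2%·(366−d)] / 366 = $51,294.00
Solving gives d = 244, so the new rate took effect on September 1, 2000.

244 days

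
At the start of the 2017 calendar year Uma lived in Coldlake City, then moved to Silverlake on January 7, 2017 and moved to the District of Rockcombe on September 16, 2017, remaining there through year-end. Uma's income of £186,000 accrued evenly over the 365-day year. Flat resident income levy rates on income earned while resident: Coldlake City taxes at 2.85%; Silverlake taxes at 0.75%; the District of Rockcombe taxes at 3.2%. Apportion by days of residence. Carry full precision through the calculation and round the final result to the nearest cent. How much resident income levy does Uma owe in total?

£2,795.10

Coldlake City, January 1 – January 6, 2017: 6 days → £186,000 × 2.85% × 6/365 = £87.1397
Silverlake, January 7 – September 15, 2017: 252 days → £186,000 × 0.75% × 252/365 = £963.1233
The District of Rockcombe, September 16 – December 31, 2017: 107 days → £186,000 × 3.2% × 107/365 = £1,744.8329
Total = £2,795.0959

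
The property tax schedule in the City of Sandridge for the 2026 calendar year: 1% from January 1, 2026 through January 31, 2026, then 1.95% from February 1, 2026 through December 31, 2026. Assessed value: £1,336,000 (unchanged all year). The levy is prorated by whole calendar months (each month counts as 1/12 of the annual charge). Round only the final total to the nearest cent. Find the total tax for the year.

£24,994.33

January 1 – January 31, 2026: 1 month at 1% → £1,336,000 × 1% × 1/12 = £1,113.3333
February 1 – December 31, 2026: 11 months at 1.95% → £1,336,000 × 1.95% × 11/12 = £23,881.0000
Total = £24,994.3333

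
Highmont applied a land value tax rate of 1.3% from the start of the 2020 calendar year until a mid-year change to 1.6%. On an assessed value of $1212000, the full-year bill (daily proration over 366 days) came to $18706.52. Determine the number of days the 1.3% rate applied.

69 days

Let d = days at the first rate; then 366 − d days at the second rate.
$1212000 × [1.3%·d + 1.6%·(366−d)] / 366 = $18706.52
Solving gives d = 69, so the new rate took effect on 10 Mar 2020.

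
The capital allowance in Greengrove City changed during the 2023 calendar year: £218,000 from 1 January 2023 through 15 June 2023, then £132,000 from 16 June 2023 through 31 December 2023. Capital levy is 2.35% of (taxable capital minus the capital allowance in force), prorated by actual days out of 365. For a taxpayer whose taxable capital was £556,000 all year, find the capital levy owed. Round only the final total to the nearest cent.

£9,044.86

1 January – 15 June 2023: 166 days, exemption £218,000 → (£556,000 − £218,000) × 2.35% × 166/365 = £3,612.4329
16 June – 31 December 2023: 199 days, exemption £132,000 → (£556,000 − £132,000) × 2.35% × 199/365 = £5,432.4274
Total = £9,044.8603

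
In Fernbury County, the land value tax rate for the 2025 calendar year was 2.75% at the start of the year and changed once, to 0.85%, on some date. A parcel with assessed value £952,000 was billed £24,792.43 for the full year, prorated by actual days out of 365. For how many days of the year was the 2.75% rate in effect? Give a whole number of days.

337 days

Let d = days at the first rate; then 365 − d days at the second rate.
£952,000 × [2.75%·d + 0.85%·(365−d)] / 365 = £24,792.43
Solving gives d = 337, so the new rate took effect on 4 December 2025.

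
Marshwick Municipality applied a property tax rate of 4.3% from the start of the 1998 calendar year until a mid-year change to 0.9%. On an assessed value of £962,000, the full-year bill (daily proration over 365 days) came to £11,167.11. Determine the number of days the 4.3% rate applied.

Let d = days at the first rate; then 365 − d days at the second rate.
£962,000 × [4.3%·d + 0.9%·(365−d)] / 365 = £11,167.11
Solving gives d = 28, so the new rate took effect on 29 Jan 1998.

28 days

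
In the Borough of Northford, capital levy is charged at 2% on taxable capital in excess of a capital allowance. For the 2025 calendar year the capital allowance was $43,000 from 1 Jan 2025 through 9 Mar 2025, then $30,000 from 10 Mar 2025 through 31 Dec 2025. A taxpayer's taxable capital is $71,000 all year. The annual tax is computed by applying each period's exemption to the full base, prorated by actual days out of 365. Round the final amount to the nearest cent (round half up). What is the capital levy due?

1 Jan – 9 Mar 2025: 68 days, exemption $43,000 → ($71,000 − $43,000) × 2% × 68/365 = $104.3288
10 Mar – 31 Dec 2025: 297 days, exemption $30,000 → ($71,000 − $30,000) × 2% × 297/365 = $667.2329
Total = $771.5616

$771.56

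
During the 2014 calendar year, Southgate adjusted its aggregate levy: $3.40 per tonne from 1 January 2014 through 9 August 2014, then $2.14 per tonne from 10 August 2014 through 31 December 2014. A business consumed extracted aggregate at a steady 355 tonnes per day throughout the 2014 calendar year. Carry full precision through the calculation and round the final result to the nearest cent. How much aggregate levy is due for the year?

1 January – 9 August 2014: 221 days × 355 tonnes/day = 78,455 tonnes at $3.40/tonne → $266,747.00
10 August – 31 December 2014: 144 days × 355 tonnes/day = 51,120 tonnes at $2.14/tonne → $109,396.80

$376,143.80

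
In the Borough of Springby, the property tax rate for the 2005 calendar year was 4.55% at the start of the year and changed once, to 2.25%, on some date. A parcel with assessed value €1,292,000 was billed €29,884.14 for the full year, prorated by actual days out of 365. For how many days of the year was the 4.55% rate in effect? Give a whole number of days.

Let d = days at the first rate; then 365 − d days at the second rate.
€1,292,000 × [4.55%·d + 2.25%·(365−d)] / 365 = €29,884.14
Solving gives d = 10, so the new rate took effect on 11 January 2005.

10 days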